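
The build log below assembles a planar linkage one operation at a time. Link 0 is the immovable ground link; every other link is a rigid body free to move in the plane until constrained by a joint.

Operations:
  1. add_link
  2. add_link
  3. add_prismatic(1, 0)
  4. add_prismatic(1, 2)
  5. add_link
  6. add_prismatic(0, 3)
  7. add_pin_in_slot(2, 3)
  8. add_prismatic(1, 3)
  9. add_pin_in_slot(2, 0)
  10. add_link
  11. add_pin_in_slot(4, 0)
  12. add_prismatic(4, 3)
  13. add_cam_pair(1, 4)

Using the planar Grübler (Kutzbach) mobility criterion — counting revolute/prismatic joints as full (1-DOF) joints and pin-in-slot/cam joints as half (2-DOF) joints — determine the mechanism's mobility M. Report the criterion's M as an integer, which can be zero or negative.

(L,J1,J2)=(1,0,0); link0 fixed
link1: (2,0,0)
link2: (3,0,0)
P 1-0 [J1]: (3,1,0)
P 1-2 [J1]: (3,2,0)
link3: (4,2,0)
P 0-3 [J1]: (4,3,0)
PS 2-3 [J2]: (4,3,1)
P 1-3 [J1]: (4,4,1)
PS 2-0 [J2]: (4,4,2)
link4: (5,4,2)
PS 4-0 [J2]: (5,4,3)
P 4-3 [J1]: (5,5,3)
C 1-4 [J2]: (5,5,4)
Grübler: 3·4 − 2·5 − 4 = -2

M = -2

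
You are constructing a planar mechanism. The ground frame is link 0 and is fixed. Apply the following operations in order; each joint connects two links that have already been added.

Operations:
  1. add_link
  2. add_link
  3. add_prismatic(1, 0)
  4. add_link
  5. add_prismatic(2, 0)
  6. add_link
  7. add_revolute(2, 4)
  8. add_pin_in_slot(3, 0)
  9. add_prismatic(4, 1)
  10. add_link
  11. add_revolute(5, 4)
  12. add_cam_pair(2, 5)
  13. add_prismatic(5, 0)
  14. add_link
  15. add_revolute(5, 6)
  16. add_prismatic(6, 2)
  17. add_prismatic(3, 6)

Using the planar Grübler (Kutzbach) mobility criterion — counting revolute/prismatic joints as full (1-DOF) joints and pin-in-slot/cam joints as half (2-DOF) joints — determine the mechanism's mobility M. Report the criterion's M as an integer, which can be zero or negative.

M = -2

L=1 J1=0 J2=0
add link → L=2 J1=0 J2=0
add link → L=3 J1=0 J2=0
P@1,0 dof=1 J1 → L=3 J1=1 J2=0
add link → L=4 J1=1 J2=0
P@2,0 dof=1 J1 → L=4 J1=2 J2=0
add link → L=5 J1=2 J2=0
R@2,4 dof=1 J1 → L=5 J1=3 J2=0
PS@3,0 dof=2 J2 → L=5 J1=3 J2=1
P@4,1 dof=1 J1 → L=5 J1=4 J2=1
add link → L=6 J1=4 J2=1
R@5,4 dof=1 J1 → L=6 J1=5 J2=1
C@2,5 dof=2 J2 → L=6 J1=5 J2=2
P@5,0 dof=1 J1 → L=6 J1=6 J2=2
add link → L=7 J1=6 J2=2
R@5,6 dof=1 J1 → L=7 J1=7 J2=2
P@6,2 dof=1 J1 → L=7 J1=8 J2=2
P@3,6 dof=1 J1 → L=7 J1=9 J2=2
M=3(L−1)−2J1−J2=3·6−2·9−2=-2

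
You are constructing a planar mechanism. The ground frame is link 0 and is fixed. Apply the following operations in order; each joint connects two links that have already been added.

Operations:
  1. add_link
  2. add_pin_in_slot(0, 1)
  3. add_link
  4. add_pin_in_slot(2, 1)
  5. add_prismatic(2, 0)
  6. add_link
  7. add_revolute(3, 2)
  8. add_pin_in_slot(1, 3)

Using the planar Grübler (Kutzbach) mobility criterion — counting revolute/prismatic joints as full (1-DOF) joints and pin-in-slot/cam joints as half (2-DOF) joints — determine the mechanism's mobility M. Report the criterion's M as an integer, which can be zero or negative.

L=1 J1=0 J2=0
add link → L=2 J1=0 J2=0
PS@0,1 dof=2 J2 → L=2 J1=0 J2=1
add link → L=3 J1=0 J2=1
PS@2,1 dof=2 J2 → L=3 J1=0 J2=2
P@2,0 dof=1 J1 → L=3 J1=1 J2=2
add link → L=4 J1=1 J2=2
R@3,2 dof=1 J1 → L=4 J1=2 J2=2
PS@1,3 dof=2 J2 → L=4 J1=2 J2=3
M=3(L−1)−2J1−J2=3·3−2·2−3=2

M = 2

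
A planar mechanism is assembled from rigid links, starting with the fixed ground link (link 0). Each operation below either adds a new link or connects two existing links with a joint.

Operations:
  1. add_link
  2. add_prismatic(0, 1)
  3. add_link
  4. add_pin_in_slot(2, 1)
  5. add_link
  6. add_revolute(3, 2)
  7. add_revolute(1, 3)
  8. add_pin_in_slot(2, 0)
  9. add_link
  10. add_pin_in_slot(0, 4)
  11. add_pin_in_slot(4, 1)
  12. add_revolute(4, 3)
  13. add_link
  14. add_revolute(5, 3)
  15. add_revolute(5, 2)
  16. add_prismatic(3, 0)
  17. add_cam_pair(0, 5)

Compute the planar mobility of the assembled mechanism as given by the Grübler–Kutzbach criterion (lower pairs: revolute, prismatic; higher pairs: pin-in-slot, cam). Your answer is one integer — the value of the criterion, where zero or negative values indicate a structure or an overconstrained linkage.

L=1 J1=0 J2=0
add link → L=2 J1=0 J2=0
P@0,1 dof=1 J1 → L=2 J1=1 J2=0
add link → L=3 J1=1 J2=0
PS@2,1 dof=2 J2 → L=3 J1=1 J2=1
add link → L=4 J1=1 J2=1
R@3,2 dof=1 J1 → L=4 J1=2 J2=1
R@1,3 dof=1 J1 → L=4 J1=3 J2=1
PS@2,0 dof=2 J2 → L=4 J1=3 J2=2
add link → L=5 J1=3 J2=2
PS@0,4 dof=2 J2 → L=5 J1=3 J2=3
PS@4,1 dof=2 J2 → L=5 J1=3 J2=4
R@4,3 dof=1 J1 → L=5 J1=4 J2=4
add link → L=6 J1=4 J2=4
R@5,3 dof=1 J1 → L=6 J1=5 J2=4
R@5,2 dof=1 J1 → L=6 J1=6 J2=4
P@3,0 dof=1 J1 → L=6 J1=7 J2=4
C@0,5 dof=2 J2 → L=6 J1=7 J2=5
M=3(L−1)−2J1−J2=3·5−2·7−5=-4

M = -4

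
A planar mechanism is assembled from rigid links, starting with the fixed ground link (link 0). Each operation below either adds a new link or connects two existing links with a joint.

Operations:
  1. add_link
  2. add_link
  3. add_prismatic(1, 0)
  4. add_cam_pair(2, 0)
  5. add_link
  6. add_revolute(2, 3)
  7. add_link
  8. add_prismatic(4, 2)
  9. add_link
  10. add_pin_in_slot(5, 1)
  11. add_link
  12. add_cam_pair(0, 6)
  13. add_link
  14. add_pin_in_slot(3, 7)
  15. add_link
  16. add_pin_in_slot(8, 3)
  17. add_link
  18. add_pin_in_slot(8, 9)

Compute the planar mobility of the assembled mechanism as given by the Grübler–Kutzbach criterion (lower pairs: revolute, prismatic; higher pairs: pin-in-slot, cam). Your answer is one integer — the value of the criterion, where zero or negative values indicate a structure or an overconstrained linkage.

M = 15

[1;0;0] (link 0 is ground)
L+ [2;0;0]
L+ [3;0;0]
P(1,0)∈J1 [3;1;0]
C(2,0)∈J2 [3;1;1]
L+ [4;1;1]
R(2,3)∈J1 [4;2;1]
L+ [5;2;1]
P(4,2)∈J1 [5;3;1]
L+ [6;3;1]
PS(5,1)∈J2 [6;3;2]
L+ [7;3;2]
C(0,6)∈J2 [7;3;3]
L+ [8;3;3]
PS(3,7)∈J2 [8;3;4]
L+ [9;3;4]
PS(8,3)∈J2 [9;3;5]
L+ [10;3;5]
PS(8,9)∈J2 [10;3;6]
mobility = 27 − 6 − 6 = 15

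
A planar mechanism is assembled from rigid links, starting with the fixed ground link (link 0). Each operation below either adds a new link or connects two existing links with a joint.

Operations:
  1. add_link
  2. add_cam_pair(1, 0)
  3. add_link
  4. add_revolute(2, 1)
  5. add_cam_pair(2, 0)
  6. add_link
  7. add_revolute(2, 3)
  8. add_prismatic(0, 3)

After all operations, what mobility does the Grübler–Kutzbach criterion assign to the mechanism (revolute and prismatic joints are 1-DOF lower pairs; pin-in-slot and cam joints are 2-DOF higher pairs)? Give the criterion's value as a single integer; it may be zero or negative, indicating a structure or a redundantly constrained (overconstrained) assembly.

link 0 = ground. State L|J1|J2 = 1|0|0
+link1  2|0|0
C(1,0) f=2→J2  2|0|1
+link2  3|0|1
R(2,1) f=1→J1  3|1|1
C(2,0) f=2→J2  3|1|2
+link3  4|1|2
R(2,3) f=1→J1  4|2|2
P(0,3) f=1→J1  4|3|2
M = 3(4−1)−2·3−2 = 9−6−2 = 1

M = 1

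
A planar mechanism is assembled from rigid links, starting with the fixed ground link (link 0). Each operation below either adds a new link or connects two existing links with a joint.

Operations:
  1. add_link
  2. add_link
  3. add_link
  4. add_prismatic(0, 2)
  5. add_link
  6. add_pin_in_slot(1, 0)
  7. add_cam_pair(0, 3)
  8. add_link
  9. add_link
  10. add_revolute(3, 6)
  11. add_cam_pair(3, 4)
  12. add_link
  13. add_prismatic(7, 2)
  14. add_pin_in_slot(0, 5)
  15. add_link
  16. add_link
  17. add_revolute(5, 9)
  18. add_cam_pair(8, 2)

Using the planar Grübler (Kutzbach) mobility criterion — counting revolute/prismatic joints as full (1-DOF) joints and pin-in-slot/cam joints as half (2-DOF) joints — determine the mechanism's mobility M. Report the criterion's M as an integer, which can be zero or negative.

(L,J1,J2)=(1,0,0); link0 fixed
link1: (2,0,0)
link2: (3,0,0)
link3: (4,0,0)
P 0-2 [J1]: (4,1,0)
link4: (5,1,0)
PS 1-0 [J2]: (5,1,1)
C 0-3 [J2]: (5,1,2)
link5: (6,1,2)
link6: (7,1,2)
R 3-6 [J1]: (7,2,2)
C 3-4 [J2]: (7,2,3)
link7: (8,2,3)
P 7-2 [J1]: (8,3,3)
PS 0-5 [J2]: (8,3,4)
link8: (9,3,4)
link9: (10,3,4)
R 5-9 [J1]: (10,4,4)
C 8-2 [J2]: (10,4,5)
Grübler: 3·9 − 2·4 − 5 = 14

M = 14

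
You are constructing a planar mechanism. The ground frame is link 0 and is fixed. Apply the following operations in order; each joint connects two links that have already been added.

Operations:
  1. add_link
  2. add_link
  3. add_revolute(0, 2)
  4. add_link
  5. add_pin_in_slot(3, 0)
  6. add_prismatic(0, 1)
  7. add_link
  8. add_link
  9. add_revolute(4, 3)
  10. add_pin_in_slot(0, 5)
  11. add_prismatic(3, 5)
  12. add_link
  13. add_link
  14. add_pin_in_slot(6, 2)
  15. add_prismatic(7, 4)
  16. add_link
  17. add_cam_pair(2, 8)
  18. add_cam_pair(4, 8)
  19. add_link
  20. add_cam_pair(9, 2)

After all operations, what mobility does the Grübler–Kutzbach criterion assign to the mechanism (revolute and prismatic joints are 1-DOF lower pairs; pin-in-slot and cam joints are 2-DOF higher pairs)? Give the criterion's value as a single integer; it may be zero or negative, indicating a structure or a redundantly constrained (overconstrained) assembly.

M = 11

link 0 = ground. State L|J1|J2 = 1|0|0
+link1  2|0|0
+link2  3|0|0
R(0,2) f=1→J1  3|1|0
+link3  4|1|0
PS(3,0) f=2→J2  4|1|1
P(0,1) f=1→J1  4|2|1
+link4  5|2|1
+link5  6|2|1
R(4,3) f=1→J1  6|3|1
PS(0,5) f=2→J2  6|3|2
P(3,5) f=1→J1  6|4|2
+link6  7|4|2
+link7  8|4|2
PS(6,2) f=2→J2  8|4|3
P(7,4) f=1→J1  8|5|3
+link8  9|5|3
C(2,8) f=2→J2  9|5|4
C(4,8) f=2→J2  9|5|5
+link9  10|5|5
C(9,2) f=2→J2  10|5|6
M = 3(10−1)−2·5−6 = 27−10−6 = 11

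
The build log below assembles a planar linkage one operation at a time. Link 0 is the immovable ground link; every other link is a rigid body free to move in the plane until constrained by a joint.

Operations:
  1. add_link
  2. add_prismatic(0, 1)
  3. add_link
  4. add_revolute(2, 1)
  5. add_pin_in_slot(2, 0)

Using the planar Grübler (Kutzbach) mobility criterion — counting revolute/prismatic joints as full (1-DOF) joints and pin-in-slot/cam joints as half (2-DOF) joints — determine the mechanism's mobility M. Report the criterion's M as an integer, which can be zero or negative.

M = 1

[1;0;0] (link 0 is ground)
L+ [2;0;0]
P(0,1)∈J1 [2;1;0]
L+ [3;1;0]
R(2,1)∈J1 [3;2;0]
PS(2,0)∈J2 [3;2;1]
mobility = 6 − 4 − 1 = 1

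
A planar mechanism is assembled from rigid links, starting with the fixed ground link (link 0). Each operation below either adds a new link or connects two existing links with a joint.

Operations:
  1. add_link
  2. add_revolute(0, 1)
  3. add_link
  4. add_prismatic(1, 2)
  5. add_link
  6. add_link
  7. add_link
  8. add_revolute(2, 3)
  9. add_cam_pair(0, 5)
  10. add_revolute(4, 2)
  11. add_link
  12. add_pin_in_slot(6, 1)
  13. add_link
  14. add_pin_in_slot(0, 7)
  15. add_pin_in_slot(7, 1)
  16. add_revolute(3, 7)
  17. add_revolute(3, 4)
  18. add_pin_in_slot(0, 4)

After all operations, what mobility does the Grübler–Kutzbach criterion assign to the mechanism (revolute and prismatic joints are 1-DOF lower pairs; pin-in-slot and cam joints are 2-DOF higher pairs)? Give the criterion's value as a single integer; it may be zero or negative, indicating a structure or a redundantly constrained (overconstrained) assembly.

M = 4

link 0 = ground. State L|J1|J2 = 1|0|0
+link1  2|0|0
R(0,1) f=1→J1  2|1|0
+link2  3|1|0
P(1,2) f=1→J1  3|2|0
+link3  4|2|0
+link4  5|2|0
+link5  6|2|0
R(2,3) f=1→J1  6|3|0
C(0,5) f=2→J2  6|3|1
R(4,2) f=1→J1  6|4|1
+link6  7|4|1
PS(6,1) f=2→J2  7|4|2
+link7  8|4|2
PS(0,7) f=2→J2  8|4|3
PS(7,1) f=2→J2  8|4|4
R(3,7) f=1→J1  8|5|4
R(3,4) f=1→J1  8|6|4
PS(0,4) f=2→J2  8|6|5
M = 3(8−1)−2·6−5 = 21−12−5 = 4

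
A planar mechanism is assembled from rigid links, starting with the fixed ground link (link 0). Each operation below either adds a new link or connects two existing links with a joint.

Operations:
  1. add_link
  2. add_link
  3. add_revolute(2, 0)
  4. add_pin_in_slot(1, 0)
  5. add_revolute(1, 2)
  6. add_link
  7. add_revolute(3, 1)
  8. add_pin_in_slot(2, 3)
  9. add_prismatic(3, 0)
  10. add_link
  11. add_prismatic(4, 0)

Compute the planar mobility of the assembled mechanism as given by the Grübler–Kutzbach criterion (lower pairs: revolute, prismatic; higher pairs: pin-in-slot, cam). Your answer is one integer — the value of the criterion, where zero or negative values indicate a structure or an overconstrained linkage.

[1;0;0] (link 0 is ground)
L+ [2;0;0]
L+ [3;0;0]
R(2,0)∈J1 [3;1;0]
PS(1,0)∈J2 [3;1;1]
R(1,2)∈J1 [3;2;1]
L+ [4;2;1]
R(3,1)∈J1 [4;3;1]
PS(2,3)∈J2 [4;3;2]
P(3,0)∈J1 [4;4;2]
L+ [5;4;2]
P(4,0)∈J1 [5;5;2]
mobility = 12 − 10 − 2 = 0

M = 0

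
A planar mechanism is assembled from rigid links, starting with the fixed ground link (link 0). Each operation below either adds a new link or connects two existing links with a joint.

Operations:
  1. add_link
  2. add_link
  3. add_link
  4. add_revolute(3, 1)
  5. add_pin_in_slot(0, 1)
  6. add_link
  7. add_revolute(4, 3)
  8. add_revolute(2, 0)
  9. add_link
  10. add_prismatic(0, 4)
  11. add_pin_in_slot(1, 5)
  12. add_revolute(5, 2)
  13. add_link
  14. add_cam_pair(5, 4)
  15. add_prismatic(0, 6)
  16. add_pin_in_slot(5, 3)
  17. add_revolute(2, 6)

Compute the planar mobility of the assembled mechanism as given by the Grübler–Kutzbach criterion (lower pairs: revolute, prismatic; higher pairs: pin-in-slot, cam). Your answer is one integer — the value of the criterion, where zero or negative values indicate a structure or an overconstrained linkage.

ground; <1,0,0>
#1 <2,0,0>
#2 <3,0,0>
#3 <4,0,0>
R:3↔1 J1 <4,1,0>
PS:0↔1 J2 <4,1,1>
#4 <5,1,1>
R:4↔3 J1 <5,2,1>
R:2↔0 J1 <5,3,1>
#5 <6,3,1>
P:0↔4 J1 <6,4,1>
PS:1↔5 J2 <6,4,2>
R:5↔2 J1 <6,5,2>
#6 <7,5,2>
C:5↔4 J2 <7,5,3>
P:0↔6 J1 <7,6,3>
PS:5↔3 J2 <7,6,4>
R:2↔6 J1 <7,7,4>
3×6 − 2×7 − 1×4 = 0

M = 0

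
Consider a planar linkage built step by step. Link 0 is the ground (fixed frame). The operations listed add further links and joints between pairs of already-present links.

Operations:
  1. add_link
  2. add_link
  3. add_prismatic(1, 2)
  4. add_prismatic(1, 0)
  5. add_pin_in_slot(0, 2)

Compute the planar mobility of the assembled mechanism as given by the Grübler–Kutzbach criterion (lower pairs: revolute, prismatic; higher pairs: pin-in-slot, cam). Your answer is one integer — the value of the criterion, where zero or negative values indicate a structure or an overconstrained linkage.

link 0 = ground. State L|J1|J2 = 1|0|0
+link1  2|0|0
+link2  3|0|0
P(1,2) f=1→J1  3|1|0
P(1,0) f=1→J1  3|2|0
PS(0,2) f=2→J2  3|2|1
M = 3(3−1)−2·2−1 = 6−4−1 = 1

M = 1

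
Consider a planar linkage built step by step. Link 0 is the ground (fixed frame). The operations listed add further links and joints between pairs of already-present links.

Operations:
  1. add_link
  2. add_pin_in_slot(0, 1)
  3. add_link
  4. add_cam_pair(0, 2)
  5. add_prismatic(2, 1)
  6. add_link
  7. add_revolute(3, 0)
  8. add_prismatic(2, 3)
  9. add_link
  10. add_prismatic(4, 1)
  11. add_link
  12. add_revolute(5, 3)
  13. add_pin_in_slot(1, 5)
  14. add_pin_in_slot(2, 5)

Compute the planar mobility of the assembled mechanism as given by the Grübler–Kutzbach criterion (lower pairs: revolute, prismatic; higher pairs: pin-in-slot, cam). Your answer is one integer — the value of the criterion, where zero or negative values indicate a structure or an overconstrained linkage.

[1;0;0] (link 0 is ground)
L+ [2;0;0]
PS(0,1)∈J2 [2;0;1]
L+ [3;0;1]
C(0,2)∈J2 [3;0;2]
P(2,1)∈J1 [3;1;2]
L+ [4;1;2]
R(3,0)∈J1 [4;2;2]
P(2,3)∈J1 [4;3;2]
L+ [5;3;2]
P(4,1)∈J1 [5;4;2]
L+ [6;4;2]
R(5,3)∈J1 [6;5;2]
PS(1,5)∈J2 [6;5;3]
PS(2,5)∈J2 [6;5;4]
mobility = 15 − 10 − 4 = 1

M = 1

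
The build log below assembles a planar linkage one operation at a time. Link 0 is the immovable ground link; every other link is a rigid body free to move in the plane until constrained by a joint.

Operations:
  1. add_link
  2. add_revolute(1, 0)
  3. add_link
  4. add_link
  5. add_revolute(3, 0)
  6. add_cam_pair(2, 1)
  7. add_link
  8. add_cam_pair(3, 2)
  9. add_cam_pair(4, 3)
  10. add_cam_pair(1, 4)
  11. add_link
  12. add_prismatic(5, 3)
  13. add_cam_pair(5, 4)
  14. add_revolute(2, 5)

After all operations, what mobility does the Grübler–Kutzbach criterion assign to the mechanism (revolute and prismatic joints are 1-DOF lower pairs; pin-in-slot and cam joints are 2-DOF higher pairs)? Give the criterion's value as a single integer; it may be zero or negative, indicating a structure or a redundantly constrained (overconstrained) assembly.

[1;0;0] (link 0 is ground)
L+ [2;0;0]
R(1,0)∈J1 [2;1;0]
L+ [3;1;0]
L+ [4;1;0]
R(3,0)∈J1 [4;2;0]
C(2,1)∈J2 [4;2;1]
L+ [5;2;1]
C(3,2)∈J2 [5;2;2]
C(4,3)∈J2 [5;2;3]
C(1,4)∈J2 [5;2;4]
L+ [6;2;4]
P(5,3)∈J1 [6;3;4]
C(5,4)∈J2 [6;3;5]
R(2,5)∈J1 [6;4;5]
mobility = 15 − 8 − 5 = 2

M = 2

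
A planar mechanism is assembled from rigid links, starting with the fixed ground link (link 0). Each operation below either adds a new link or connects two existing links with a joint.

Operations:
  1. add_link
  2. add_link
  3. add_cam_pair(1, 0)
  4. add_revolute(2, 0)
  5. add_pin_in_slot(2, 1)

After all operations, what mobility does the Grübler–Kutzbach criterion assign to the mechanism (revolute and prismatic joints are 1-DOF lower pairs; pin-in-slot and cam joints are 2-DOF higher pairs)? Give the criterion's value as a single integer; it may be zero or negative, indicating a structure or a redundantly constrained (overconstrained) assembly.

M = 2

[1;0;0] (link 0 is ground)
L+ [2;0;0]
L+ [3;0;0]
C(1,0)∈J2 [3;0;1]
R(2,0)∈J1 [3;1;1]
PS(2,1)∈J2 [3;1;2]
mobility = 6 − 2 − 2 = 2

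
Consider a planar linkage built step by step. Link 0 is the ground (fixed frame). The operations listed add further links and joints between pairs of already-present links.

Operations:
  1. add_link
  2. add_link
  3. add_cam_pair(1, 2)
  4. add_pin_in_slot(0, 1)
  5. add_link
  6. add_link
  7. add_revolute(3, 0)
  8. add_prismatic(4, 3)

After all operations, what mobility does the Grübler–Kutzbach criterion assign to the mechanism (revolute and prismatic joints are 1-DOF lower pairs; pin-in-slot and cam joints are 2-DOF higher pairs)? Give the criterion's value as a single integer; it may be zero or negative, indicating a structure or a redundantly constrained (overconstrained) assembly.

M = 6

ground; <1,0,0>
#1 <2,0,0>
#2 <3,0,0>
C:1↔2 J2 <3,0,1>
PS:0↔1 J2 <3,0,2>
#3 <4,0,2>
#4 <5,0,2>
R:3↔0 J1 <5,1,2>
P:4↔3 J1 <5,2,2>
3×4 − 2×2 − 1×2 = 6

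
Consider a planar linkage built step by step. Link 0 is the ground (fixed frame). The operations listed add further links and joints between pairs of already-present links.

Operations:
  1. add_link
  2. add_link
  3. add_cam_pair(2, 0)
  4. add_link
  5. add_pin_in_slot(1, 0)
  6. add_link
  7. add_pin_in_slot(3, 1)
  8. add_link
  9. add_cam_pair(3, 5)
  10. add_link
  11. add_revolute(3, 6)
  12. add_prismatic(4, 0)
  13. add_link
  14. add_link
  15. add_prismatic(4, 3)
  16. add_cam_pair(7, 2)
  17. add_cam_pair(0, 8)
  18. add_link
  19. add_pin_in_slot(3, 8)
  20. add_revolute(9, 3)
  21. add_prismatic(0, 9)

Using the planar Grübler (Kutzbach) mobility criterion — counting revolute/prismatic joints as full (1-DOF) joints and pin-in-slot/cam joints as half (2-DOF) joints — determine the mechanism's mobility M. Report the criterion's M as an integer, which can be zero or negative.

M = 10

L=1 J1=0 J2=0
add link → L=2 J1=0 J2=0
add link → L=3 J1=0 J2=0
C@2,0 dof=2 J2 → L=3 J1=0 J2=1
add link → L=4 J1=0 J2=1
PS@1,0 dof=2 J2 → L=4 J1=0 J2=2
add link → L=5 J1=0 J2=2
PS@3,1 dof=2 J2 → L=5 J1=0 J2=3
add link → L=6 J1=0 J2=3
C@3,5 dof=2 J2 → L=6 J1=0 J2=4
add link → L=7 J1=0 J2=4
R@3,6 dof=1 J1 → L=7 J1=1 J2=4
P@4,0 dof=1 J1 → L=7 J1=2 J2=4
add link → L=8 J1=2 J2=4
add link → L=9 J1=2 J2=4
P@4,3 dof=1 J1 → L=9 J1=3 J2=4
C@7,2 dof=2 J2 → L=9 J1=3 J2=5
C@0,8 dof=2 J2 → L=9 J1=3 J2=6
add link → L=10 J1=3 J2=6
PS@3,8 dof=2 J2 → L=10 J1=3 J2=7
R@9,3 dof=1 J1 → L=10 J1=4 J2=7
P@0,9 dof=1 J1 → L=10 J1=5 J2=7
M=3(L−1)−2J1−J2=3·9−2·5−7=10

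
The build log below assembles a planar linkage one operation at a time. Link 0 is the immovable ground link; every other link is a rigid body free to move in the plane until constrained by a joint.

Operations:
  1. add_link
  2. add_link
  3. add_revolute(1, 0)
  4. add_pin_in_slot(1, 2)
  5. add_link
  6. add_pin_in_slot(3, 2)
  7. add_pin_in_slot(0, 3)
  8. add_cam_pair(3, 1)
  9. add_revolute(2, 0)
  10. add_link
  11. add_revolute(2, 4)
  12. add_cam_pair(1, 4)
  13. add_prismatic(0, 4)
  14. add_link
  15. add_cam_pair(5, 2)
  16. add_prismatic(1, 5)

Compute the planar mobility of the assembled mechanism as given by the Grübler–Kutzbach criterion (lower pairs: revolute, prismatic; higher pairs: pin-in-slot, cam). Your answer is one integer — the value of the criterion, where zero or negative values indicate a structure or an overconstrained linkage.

link 0 = ground. State L|J1|J2 = 1|0|0
+link1  2|0|0
+link2  3|0|0
R(1,0) f=1→J1  3|1|0
PS(1,2) f=2→J2  3|1|1
+link3  4|1|1
PS(3,2) f=2→J2  4|1|2
PS(0,3) f=2→J2  4|1|3
C(3,1) f=2→J2  4|1|4
R(2,0) f=1→J1  4|2|4
+link4  5|2|4
R(2,4) f=1→J1  5|3|4
C(1,4) f=2→J2  5|3|5
P(0,4) f=1→J1  5|4|5
+link5  6|4|5
C(5,2) f=2→J2  6|4|6
P(1,5) f=1→J1  6|5|6
M = 3(6−1)−2·5−6 = 15−10−6 = -1

M = -1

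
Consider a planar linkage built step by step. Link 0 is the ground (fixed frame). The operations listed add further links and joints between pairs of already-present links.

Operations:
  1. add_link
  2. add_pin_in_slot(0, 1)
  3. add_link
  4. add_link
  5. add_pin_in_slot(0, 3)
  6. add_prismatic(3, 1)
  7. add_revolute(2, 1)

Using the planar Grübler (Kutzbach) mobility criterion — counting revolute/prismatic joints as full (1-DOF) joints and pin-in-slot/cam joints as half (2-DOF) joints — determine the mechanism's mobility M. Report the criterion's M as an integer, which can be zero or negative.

(L,J1,J2)=(1,0,0); link0 fixed
link1: (2,0,0)
PS 0-1 [J2]: (2,0,1)
link2: (3,0,1)
link3: (4,0,1)
PS 0-3 [J2]: (4,0,2)
P 3-1 [J1]: (4,1,2)
R 2-1 [J1]: (4,2,2)
Grübler: 3·3 − 2·2 − 2 = 3

M = 3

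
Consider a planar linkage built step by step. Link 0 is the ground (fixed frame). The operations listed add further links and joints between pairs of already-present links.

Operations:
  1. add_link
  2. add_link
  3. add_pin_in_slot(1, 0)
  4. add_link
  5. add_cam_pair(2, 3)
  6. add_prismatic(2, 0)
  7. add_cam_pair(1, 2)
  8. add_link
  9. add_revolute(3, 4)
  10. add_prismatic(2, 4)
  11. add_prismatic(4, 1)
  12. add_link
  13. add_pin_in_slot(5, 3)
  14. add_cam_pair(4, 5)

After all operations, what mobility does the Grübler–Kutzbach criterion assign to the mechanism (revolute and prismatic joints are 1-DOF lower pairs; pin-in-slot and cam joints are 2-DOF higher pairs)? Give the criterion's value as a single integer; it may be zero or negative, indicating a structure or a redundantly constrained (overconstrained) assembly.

link 0 = ground. State L|J1|J2 = 1|0|0
+link1  2|0|0
+link2  3|0|0
PS(1,0) f=2→J2  3|0|1
+link3  4|0|1
C(2,3) f=2→J2  4|0|2
P(2,0) f=1→J1  4|1|2
C(1,2) f=2→J2  4|1|3
+link4  5|1|3
R(3,4) f=1→J1  5|2|3
P(2,4) f=1→J1  5|3|3
P(4,1) f=1→J1  5|4|3
+link5  6|4|3
PS(5,3) f=2→J2  6|4|4
C(4,5) f=2→J2  6|4|5
M = 3(6−1)−2·4−5 = 15−8−5 = 2

M = 2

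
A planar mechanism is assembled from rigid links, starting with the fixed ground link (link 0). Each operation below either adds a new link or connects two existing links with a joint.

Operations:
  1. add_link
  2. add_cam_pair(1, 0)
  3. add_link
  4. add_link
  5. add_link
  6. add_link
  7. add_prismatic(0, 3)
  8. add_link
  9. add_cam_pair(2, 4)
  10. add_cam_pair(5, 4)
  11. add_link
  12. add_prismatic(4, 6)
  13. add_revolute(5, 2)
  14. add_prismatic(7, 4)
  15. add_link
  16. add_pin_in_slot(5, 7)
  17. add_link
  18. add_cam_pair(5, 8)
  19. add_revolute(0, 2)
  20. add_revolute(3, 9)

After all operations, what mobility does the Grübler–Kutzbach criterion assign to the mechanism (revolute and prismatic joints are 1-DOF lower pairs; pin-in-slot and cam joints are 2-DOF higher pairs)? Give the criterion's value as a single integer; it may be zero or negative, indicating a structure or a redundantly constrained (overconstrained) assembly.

(L,J1,J2)=(1,0,0); link0 fixed
link1: (2,0,0)
C 1-0 [J2]: (2,0,1)
link2: (3,0,1)
link3: (4,0,1)
link4: (5,0,1)
link5: (6,0,1)
P 0-3 [J1]: (6,1,1)
link6: (7,1,1)
C 2-4 [J2]: (7,1,2)
C 5-4 [J2]: (7,1,3)
link7: (8,1,3)
P 4-6 [J1]: (8,2,3)
R 5-2 [J1]: (8,3,3)
P 7-4 [J1]: (8,4,3)
link8: (9,4,3)
PS 5-7 [J2]: (9,4,4)
link9: (10,4,4)
C 5-8 [J2]: (10,4,5)
R 0-2 [J1]: (10,5,5)
R 3-9 [J1]: (10,6,5)
Grübler: 3·9 − 2·6 − 5 = 10

M = 10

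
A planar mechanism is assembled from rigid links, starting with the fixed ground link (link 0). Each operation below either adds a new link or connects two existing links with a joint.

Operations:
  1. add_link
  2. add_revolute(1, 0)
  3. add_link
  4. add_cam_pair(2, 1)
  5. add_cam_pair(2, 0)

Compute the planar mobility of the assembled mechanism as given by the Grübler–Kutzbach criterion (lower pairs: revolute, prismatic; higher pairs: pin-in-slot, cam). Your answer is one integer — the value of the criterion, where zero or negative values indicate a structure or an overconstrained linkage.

M = 2

ground; <1,0,0>
#1 <2,0,0>
R:1↔0 J1 <2,1,0>
#2 <3,1,0>
C:2↔1 J2 <3,1,1>
C:2↔0 J2 <3,1,2>
3×2 − 2×1 − 1×2 = 2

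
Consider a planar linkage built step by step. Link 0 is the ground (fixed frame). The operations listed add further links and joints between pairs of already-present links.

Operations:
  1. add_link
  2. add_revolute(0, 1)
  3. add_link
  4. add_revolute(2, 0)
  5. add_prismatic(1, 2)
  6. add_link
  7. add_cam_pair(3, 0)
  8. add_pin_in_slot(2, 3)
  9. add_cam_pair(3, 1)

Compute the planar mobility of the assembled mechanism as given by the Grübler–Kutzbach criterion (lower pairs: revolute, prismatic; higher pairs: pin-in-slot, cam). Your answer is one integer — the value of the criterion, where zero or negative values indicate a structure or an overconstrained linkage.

(L,J1,J2)=(1,0,0); link0 fixed
link1: (2,0,0)
R 0-1 [J1]: (2,1,0)
link2: (3,1,0)
R 2-0 [J1]: (3,2,0)
P 1-2 [J1]: (3,3,0)
link3: (4,3,0)
C 3-0 [J2]: (4,3,1)
PS 2-3 [J2]: (4,3,2)
C 3-1 [J2]: (4,3,3)
Grübler: 3·3 − 2·3 − 3 = 0

M = 0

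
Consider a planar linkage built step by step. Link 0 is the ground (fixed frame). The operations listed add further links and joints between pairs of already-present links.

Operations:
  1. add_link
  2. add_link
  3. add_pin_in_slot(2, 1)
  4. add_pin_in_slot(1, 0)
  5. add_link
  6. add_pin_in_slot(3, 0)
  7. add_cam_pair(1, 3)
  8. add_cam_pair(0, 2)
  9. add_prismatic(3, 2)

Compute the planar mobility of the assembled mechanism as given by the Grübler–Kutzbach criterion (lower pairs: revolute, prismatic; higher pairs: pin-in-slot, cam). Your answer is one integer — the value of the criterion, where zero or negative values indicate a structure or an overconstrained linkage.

ground; <1,0,0>
#1 <2,0,0>
#2 <3,0,0>
PS:2↔1 J2 <3,0,1>
PS:1↔0 J2 <3,0,2>
#3 <4,0,2>
PS:3↔0 J2 <4,0,3>
C:1↔3 J2 <4,0,4>
C:0↔2 J2 <4,0,5>
P:3↔2 J1 <4,1,5>
3×3 − 2×1 − 1×5 = 2

M = 2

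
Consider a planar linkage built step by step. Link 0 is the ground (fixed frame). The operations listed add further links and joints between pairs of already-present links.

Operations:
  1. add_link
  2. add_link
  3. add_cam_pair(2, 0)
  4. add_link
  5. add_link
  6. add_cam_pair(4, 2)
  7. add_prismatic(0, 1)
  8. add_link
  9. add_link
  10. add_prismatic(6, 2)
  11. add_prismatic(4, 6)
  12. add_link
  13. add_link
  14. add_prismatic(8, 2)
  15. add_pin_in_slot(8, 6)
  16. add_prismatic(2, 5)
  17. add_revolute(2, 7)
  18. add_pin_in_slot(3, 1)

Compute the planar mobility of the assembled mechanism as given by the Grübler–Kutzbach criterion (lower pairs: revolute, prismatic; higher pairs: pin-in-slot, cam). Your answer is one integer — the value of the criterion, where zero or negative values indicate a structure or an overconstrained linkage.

link 0 = ground. State L|J1|J2 = 1|0|0
+link1  2|0|0
+link2  3|0|0
C(2,0) f=2→J2  3|0|1
+link3  4|0|1
+link4  5|0|1
C(4,2) f=2→J2  5|0|2
P(0,1) f=1→J1  5|1|2
+link5  6|1|2
+link6  7|1|2
P(6,2) f=1→J1  7|2|2
P(4,6) f=1→J1  7|3|2
+link7  8|3|2
+link8  9|3|2
P(8,2) f=1→J1  9|4|2
PS(8,6) f=2→J2  9|4|3
P(2,5) f=1→J1  9|5|3
R(2,7) f=1→J1  9|6|3
PS(3,1) f=2→J2  9|6|4
M = 3(9−1)−2·6−4 = 24−12−4 = 8

M = 8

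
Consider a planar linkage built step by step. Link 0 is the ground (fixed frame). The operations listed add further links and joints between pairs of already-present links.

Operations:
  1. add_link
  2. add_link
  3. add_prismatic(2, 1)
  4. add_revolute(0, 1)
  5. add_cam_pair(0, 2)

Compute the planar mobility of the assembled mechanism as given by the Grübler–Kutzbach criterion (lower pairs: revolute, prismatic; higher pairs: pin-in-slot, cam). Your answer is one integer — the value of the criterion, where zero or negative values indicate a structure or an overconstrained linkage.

ground; <1,0,0>
#1 <2,0,0>
#2 <3,0,0>
P:2↔1 J1 <3,1,0>
R:0↔1 J1 <3,2,0>
C:0↔2 J2 <3,2,1>
3×2 − 2×2 − 1×1 = 1

M = 1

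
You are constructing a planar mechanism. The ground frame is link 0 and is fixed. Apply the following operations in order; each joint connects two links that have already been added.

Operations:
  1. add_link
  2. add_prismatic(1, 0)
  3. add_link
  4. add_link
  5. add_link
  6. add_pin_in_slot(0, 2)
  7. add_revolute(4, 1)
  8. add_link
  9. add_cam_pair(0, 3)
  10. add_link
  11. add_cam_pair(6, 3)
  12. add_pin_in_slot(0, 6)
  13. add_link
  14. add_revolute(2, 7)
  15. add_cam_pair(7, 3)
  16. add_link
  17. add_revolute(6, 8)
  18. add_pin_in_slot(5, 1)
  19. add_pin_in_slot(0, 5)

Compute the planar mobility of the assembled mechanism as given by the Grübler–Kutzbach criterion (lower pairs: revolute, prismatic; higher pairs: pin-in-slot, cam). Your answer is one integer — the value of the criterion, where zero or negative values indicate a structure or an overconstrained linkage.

M = 9

L=1 J1=0 J2=0
add link → L=2 J1=0 J2=0
P@1,0 dof=1 J1 → L=2 J1=1 J2=0
add link → L=3 J1=1 J2=0
add link → L=4 J1=1 J2=0
add link → L=5 J1=1 J2=0
PS@0,2 dof=2 J2 → L=5 J1=1 J2=1
R@4,1 dof=1 J1 → L=5 J1=2 J2=1
add link → L=6 J1=2 J2=1
C@0,3 dof=2 J2 → L=6 J1=2 J2=2
add link → L=7 J1=2 J2=2
C@6,3 dof=2 J2 → L=7 J1=2 J2=3
PS@0,6 dof=2 J2 → L=7 J1=2 J2=4
add link → L=8 J1=2 J2=4
R@2,7 dof=1 J1 → L=8 J1=3 J2=4
C@7,3 dof=2 J2 → L=8 J1=3 J2=5
add link → L=9 J1=3 J2=5
R@6,8 dof=1 J1 → L=9 J1=4 J2=5
PS@5,1 dof=2 J2 → L=9 J1=4 J2=6
PS@0,5 dof=2 J2 → L=9 J1=4 J2=7
M=3(L−1)−2J1−J2=3·8−2·4−7=9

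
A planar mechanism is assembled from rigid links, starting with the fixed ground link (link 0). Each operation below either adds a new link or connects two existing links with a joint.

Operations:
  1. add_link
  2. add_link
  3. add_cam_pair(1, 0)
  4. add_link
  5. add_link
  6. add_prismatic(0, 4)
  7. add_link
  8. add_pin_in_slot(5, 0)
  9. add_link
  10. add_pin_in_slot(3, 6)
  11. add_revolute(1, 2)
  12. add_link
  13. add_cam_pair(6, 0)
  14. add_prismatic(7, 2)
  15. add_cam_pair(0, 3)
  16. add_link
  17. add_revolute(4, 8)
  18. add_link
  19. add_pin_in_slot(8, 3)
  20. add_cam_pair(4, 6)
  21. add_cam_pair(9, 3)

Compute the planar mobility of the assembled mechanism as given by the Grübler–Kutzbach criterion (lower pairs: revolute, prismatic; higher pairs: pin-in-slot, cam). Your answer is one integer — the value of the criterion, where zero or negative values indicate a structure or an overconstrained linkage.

link 0 = ground. State L|J1|J2 = 1|0|0
+link1  2|0|0
+link2  3|0|0
C(1,0) f=2→J2  3|0|1
+link3  4|0|1
+link4  5|0|1
P(0,4) f=1→J1  5|1|1
+link5  6|1|1
PS(5,0) f=2→J2  6|1|2
+link6  7|1|2
PS(3,6) f=2→J2  7|1|3
R(1,2) f=1→J1  7|2|3
+link7  8|2|3
C(6,0) f=2→J2  8|2|4
P(7,2) f=1→J1  8|3|4
C(0,3) f=2→J2  8|3|5
+link8  9|3|5
R(4,8) f=1→J1  9|4|5
+link9  10|4|5
PS(8,3) f=2→J2  10|4|6
C(4,6) f=2→J2  10|4|7
C(9,3) f=2→J2  10|4|8
M = 3(10−1)−2·4−8 = 27−8−8 = 11

M = 11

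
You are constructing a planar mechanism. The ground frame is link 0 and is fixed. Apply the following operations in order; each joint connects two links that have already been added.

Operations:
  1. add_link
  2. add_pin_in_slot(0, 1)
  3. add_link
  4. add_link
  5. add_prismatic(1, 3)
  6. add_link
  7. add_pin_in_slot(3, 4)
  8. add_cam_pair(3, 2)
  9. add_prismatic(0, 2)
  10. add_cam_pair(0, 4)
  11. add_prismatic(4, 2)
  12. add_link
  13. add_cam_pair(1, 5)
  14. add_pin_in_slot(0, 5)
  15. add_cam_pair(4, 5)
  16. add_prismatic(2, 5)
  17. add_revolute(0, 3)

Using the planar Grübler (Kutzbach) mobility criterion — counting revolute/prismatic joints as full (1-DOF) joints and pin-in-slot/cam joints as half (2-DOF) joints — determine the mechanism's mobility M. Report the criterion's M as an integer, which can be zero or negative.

M = -2

(L,J1,J2)=(1,0,0); link0 fixed
link1: (2,0,0)
PS 0-1 [J2]: (2,0,1)
link2: (3,0,1)
link3: (4,0,1)
P 1-3 [J1]: (4,1,1)
link4: (5,1,1)
PS 3-4 [J2]: (5,1,2)
C 3-2 [J2]: (5,1,3)
P 0-2 [J1]: (5,2,3)
C 0-4 [J2]: (5,2,4)
P 4-2 [J1]: (5,3,4)
link5: (6,3,4)
C 1-5 [J2]: (6,3,5)
PS 0-5 [J2]: (6,3,6)
C 4-5 [J2]: (6,3,7)
P 2-5 [J1]: (6,4,7)
R 0-3 [J1]: (6,5,7)
Grübler: 3·5 − 2·5 − 7 = -2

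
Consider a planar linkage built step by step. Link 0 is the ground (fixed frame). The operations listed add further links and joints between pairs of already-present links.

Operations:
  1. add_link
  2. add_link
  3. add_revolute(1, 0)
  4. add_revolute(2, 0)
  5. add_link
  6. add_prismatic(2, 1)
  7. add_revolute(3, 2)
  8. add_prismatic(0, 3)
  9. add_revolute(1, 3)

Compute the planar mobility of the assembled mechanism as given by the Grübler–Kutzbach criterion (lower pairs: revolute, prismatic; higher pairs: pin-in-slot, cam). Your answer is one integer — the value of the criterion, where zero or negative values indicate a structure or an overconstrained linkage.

[1;0;0] (link 0 is ground)
L+ [2;0;0]
L+ [3;0;0]
R(1,0)∈J1 [3;1;0]
R(2,0)∈J1 [3;2;0]
L+ [4;2;0]
P(2,1)∈J1 [4;3;0]
R(3,2)∈J1 [4;4;0]
P(0,3)∈J1 [4;5;0]
R(1,3)∈J1 [4;6;0]
mobility = 9 − 12 − 0 = -3

M = -3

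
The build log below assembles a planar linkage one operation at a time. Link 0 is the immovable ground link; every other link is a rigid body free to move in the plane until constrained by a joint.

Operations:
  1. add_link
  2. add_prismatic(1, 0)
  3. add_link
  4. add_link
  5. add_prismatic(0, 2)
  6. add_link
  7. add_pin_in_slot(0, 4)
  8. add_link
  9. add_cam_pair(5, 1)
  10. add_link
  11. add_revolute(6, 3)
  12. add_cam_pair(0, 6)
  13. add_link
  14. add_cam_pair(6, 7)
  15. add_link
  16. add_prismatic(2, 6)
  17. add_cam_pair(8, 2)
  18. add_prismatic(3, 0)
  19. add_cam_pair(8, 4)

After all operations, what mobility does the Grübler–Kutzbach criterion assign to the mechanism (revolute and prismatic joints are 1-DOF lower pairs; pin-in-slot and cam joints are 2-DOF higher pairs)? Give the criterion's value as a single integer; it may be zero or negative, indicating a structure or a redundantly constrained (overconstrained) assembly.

L=1 J1=0 J2=0
add link → L=2 J1=0 J2=0
P@1,0 dof=1 J1 → L=2 J1=1 J2=0
add link → L=3 J1=1 J2=0
add link → L=4 J1=1 J2=0
P@0,2 dof=1 J1 → L=4 J1=2 J2=0
add link → L=5 J1=2 J2=0
PS@0,4 dof=2 J2 → L=5 J1=2 J2=1
add link → L=6 J1=2 J2=1
C@5,1 dof=2 J2 → L=6 J1=2 J2=2
add link → L=7 J1=2 J2=2
R@6,3 dof=1 J1 → L=7 J1=3 J2=2
C@0,6 dof=2 J2 → L=7 J1=3 J2=3
add link → L=8 J1=3 J2=3
C@6,7 dof=2 J2 → L=8 J1=3 J2=4
add link → L=9 J1=3 J2=4
P@2,6 dof=1 J1 → L=9 J1=4 J2=4
C@8,2 dof=2 J2 → L=9 J1=4 J2=5
P@3,0 dof=1 J1 → L=9 J1=5 J2=5
C@8,4 dof=2 J2 → L=9 J1=5 J2=6
M=3(L−1)−2J1−J2=3·8−2·5−6=8

M = 8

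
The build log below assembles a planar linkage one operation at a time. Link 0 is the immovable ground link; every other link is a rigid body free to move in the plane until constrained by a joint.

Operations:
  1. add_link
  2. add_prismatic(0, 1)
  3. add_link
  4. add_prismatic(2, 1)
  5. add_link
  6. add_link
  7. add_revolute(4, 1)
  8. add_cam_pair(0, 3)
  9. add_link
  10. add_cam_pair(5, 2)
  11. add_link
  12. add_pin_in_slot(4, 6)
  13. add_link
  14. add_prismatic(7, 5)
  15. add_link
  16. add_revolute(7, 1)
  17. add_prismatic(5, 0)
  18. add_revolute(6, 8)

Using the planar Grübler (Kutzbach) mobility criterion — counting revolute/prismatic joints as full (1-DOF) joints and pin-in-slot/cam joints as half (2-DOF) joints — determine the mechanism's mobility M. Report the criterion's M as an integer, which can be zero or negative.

M = 7

(L,J1,J2)=(1,0,0); link0 fixed
link1: (2,0,0)
P 0-1 [J1]: (2,1,0)
link2: (3,1,0)
P 2-1 [J1]: (3,2,0)
link3: (4,2,0)
link4: (5,2,0)
R 4-1 [J1]: (5,3,0)
C 0-3 [J2]: (5,3,1)
link5: (6,3,1)
C 5-2 [J2]: (6,3,2)
link6: (7,3,2)
PS 4-6 [J2]: (7,3,3)
link7: (8,3,3)
P 7-5 [J1]: (8,4,3)
link8: (9,4,3)
R 7-1 [J1]: (9,5,3)
P 5-0 [J1]: (9,6,3)
R 6-8 [J1]: (9,7,3)
Grübler: 3·8 − 2·7 − 3 = 7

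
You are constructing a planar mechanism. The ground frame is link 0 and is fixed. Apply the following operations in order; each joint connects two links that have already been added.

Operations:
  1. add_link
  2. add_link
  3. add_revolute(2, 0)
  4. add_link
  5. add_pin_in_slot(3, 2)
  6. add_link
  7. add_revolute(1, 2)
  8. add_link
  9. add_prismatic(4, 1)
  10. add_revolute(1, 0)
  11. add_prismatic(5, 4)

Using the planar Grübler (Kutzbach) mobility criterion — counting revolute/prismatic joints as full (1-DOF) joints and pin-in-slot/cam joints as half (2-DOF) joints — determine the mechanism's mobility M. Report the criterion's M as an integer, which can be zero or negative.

ground; <1,0,0>
#1 <2,0,0>
#2 <3,0,0>
R:2↔0 J1 <3,1,0>
#3 <4,1,0>
PS:3↔2 J2 <4,1,1>
#4 <5,1,1>
R:1↔2 J1 <5,2,1>
#5 <6,2,1>
P:4↔1 J1 <6,3,1>
R:1↔0 J1 <6,4,1>
P:5↔4 J1 <6,5,1>
3×5 − 2×5 − 1×1 = 4

M = 4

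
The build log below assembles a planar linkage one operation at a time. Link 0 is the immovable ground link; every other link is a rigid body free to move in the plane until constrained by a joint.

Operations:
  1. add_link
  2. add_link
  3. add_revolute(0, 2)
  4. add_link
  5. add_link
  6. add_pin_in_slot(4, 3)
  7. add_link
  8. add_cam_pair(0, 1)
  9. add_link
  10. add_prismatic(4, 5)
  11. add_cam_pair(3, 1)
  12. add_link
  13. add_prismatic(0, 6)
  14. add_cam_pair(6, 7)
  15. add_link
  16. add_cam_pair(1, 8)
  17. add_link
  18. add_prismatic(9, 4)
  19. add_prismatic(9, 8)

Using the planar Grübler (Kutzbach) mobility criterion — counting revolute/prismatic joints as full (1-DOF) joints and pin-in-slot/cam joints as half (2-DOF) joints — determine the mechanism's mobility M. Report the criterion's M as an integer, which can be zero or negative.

(L,J1,J2)=(1,0,0); link0 fixed
link1: (2,0,0)
link2: (3,0,0)
R 0-2 [J1]: (3,1,0)
link3: (4,1,0)
link4: (5,1,0)
PS 4-3 [J2]: (5,1,1)
link5: (6,1,1)
C 0-1 [J2]: (6,1,2)
link6: (7,1,2)
P 4-5 [J1]: (7,2,2)
C 3-1 [J2]: (7,2,3)
link7: (8,2,3)
P 0-6 [J1]: (8,3,3)
C 6-7 [J2]: (8,3,4)
link8: (9,3,4)
C 1-8 [J2]: (9,3,5)
link9: (10,3,5)
P 9-4 [J1]: (10,4,5)
P 9-8 [J1]: (10,5,5)
Grübler: 3·9 − 2·5 − 5 = 12

M = 12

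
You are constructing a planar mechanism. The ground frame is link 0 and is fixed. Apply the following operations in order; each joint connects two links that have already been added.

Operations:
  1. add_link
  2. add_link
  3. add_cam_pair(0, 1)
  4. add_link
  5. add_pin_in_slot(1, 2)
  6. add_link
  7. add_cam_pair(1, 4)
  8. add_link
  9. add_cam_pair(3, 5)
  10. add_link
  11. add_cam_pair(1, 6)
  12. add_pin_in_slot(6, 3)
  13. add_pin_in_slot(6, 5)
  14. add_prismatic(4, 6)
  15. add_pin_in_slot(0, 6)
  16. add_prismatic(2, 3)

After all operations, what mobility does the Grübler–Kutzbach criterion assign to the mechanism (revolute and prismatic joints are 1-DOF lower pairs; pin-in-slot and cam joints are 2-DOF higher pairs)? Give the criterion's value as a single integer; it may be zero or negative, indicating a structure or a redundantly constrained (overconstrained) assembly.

M = 6

link 0 = ground. State L|J1|J2 = 1|0|0
+link1  2|0|0
+link2  3|0|0
C(0,1) f=2→J2  3|0|1
+link3  4|0|1
PS(1,2) f=2→J2  4|0|2
+link4  5|0|2
C(1,4) f=2→J2  5|0|3
+link5  6|0|3
C(3,5) f=2→J2  6|0|4
+link6  7|0|4
C(1,6) f=2→J2  7|0|5
PS(6,3) f=2→J2  7|0|6
PS(6,5) f=2→J2  7|0|7
P(4,6) f=1→J1  7|1|7
PS(0,6) f=2→J2  7|1|8
P(2,3) f=1→J1  7|2|8
M = 3(7−1)−2·2−8 = 18−4−8 = 6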